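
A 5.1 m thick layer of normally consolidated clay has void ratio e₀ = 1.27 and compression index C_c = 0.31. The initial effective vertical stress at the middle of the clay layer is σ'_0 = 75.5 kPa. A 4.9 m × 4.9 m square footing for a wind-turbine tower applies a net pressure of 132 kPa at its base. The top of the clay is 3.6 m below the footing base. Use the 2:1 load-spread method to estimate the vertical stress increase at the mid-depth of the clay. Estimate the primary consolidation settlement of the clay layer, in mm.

Mid-depth of clay below the footing base: z = 3.6 + 5.1/2 = 6.15 m.
Stress increase at mid-clay by the 2:1 spreading method:
Δσ = qBL/((B+z)(L+z)) = 132×4.9×4.9/((4.9+6.15)(4.9+6.15)) = 25.956 kPa
Final effective stress: σ'_f = σ'_0 + Δσ = 75.5 + 25.956 = 101.46 kPa.
Normally consolidated clay, so the full stress increment lies on the virgin compression line:
S_c = C_c·H/(1+e₀)·log₁₀(σ'_f/σ'_0) = 0.31×5.1/(1+1.27)×log₁₀(101.46/75.5)
    = 0.69648 × 0.12835 = 0.08939 m

S_c ≈ 89.4 mm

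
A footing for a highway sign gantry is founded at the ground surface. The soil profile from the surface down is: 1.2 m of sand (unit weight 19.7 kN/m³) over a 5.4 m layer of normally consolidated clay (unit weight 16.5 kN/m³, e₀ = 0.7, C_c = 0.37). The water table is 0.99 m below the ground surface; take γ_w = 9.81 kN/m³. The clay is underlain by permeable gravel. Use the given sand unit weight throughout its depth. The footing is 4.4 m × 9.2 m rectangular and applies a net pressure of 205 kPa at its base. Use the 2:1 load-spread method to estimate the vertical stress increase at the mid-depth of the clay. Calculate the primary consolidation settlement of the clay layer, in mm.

S_c ≈ 548 mm

Mid-depth of clay below the ground surface: z = 1.2 + 5.4/2 = 3.9 m.
Total vertical stress at mid-clay: σ_v = 19.7×1.2 + 16.5×2.7 = 68.19 kPa.
Pore pressure: u = 9.81×(3.9 − 0.99) = 28.547 kPa.
Initial effective stress: σ'_0 = σ_v − u = 68.19 − 28.547 = 39.643 kPa.
Stress increase at mid-clay by the 2:1 spreading method:
Δσ = qBL/((B+z)(L+z)) = 205×4.4×9.2/((4.4+3.9)(9.2+3.9)) = 76.321 kPa
Final effective stress: σ'_f = σ'_0 + Δσ = 39.643 + 76.321 = 115.96 kPa.
Normally consolidated clay, so the full stress increment lies on the virgin compression line:
S_c = C_c·H/(1+e₀)·log₁₀(σ'_f/σ'_0) = 0.37×5.4/(1+0.7)×log₁₀(115.96/39.643)
    = 1.1753 × 0.46614 = 0.5479 m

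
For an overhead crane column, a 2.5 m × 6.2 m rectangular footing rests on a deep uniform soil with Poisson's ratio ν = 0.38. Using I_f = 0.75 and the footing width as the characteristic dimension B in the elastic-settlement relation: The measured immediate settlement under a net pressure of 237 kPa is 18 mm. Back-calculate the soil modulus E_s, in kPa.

S_e = q·B·(1−ν²)/E_s · I_f  ⇒  E_s = q·B·(1−ν²)·I_f / S_e.
E_s = 237 × 2.5 × 0.8556 × 0.75 / 0.018 = 21120 kPa

E_s ≈ 21100 kPa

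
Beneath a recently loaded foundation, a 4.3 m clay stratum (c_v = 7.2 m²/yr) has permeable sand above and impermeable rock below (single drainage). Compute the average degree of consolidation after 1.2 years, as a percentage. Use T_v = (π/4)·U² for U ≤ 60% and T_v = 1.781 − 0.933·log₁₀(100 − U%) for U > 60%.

U ≈ 74.4 %

Drainage path length: H_d = H = 4.3 m (single drainage).
T_v = c_v·t/H_d² = 7.2×1.2/4.3² = 0.46728.
T_v = 0.46728 corresponds to the U > 60% branch:
U = 1 − 10^((1.781 − T_v)/0.933)/100 = 0.7441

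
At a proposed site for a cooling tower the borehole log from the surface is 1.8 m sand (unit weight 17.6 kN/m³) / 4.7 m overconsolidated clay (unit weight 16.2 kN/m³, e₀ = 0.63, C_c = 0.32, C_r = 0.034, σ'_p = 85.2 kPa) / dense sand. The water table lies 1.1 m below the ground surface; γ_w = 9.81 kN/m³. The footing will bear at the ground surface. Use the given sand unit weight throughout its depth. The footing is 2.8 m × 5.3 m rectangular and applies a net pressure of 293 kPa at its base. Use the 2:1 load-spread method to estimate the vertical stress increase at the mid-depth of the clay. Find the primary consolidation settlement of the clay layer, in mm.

S_c ≈ 120 mm

Mid-depth of clay below the ground surface: z = 1.8 + 4.7/2 = 4.15 m.
Total vertical stress at mid-clay: σ_v = 17.6×1.8 + 16.2×2.35 = 69.75 kPa.
Pore pressure: u = 9.81×(4.15 − 1.1) = 29.921 kPa.
Initial effective stress: σ'_0 = σ_v − u = 69.75 − 29.921 = 39.829 kPa.
Stress increase at mid-clay by the 2:1 spreading method:
Δσ = qBL/((B+z)(L+z)) = 293×2.8×5.3/((2.8+4.15)(5.3+4.15)) = 66.204 kPa
Final effective stress: σ'_f = 39.829 + 66.204 = 106.03 kPa.
σ'_f = 106.03 > σ'_p = 85.2 kPa, so the stress path crosses the preconsolidation pressure — recompression up to σ'_p, then virgin compression beyond:
S_c = H/(1+e₀)·[C_r·log₁₀(σ'_p/σ'_0) + C_c·log₁₀(σ'_f/σ'_p)]
    = 4.7/1.63 × [0.034×log₁₀(85.2/39.829) + 0.32×log₁₀(106.03/85.2)]
    = 2.8834 × [0.011228 + 0.030397] = 0.12 m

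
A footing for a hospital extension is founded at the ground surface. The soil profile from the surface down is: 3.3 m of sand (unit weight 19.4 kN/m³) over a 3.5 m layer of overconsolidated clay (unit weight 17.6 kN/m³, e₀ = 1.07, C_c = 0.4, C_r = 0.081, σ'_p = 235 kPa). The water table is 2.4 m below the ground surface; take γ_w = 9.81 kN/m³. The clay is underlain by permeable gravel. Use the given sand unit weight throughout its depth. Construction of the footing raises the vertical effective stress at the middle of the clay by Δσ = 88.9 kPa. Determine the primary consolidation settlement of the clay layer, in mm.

Mid-depth of clay below the ground surface: z = 3.3 + 3.5/2 = 5.05 m.
Total vertical stress at mid-clay: σ_v = 19.4×3.3 + 17.6×1.75 = 94.82 kPa.
Pore pressure: u = 9.81×(5.05 − 2.4) = 25.997 kPa.
Initial effective stress: σ'_0 = σ_v − u = 94.82 − 25.997 = 68.823 kPa.
Final effective stress: σ'_f = 68.823 + 88.9 = 157.72 kPa.
σ'_f = 157.72 ≤ σ'_p = 235 kPa, so the clay remains overconsolidated and only the recompression index applies:
S_c = C_r·H/(1+e₀)·log₁₀(σ'_f/σ'_0) = 0.081×3.5/2.07×log₁₀(157.72/68.823)
    = 0.13695 × 0.36015 = 0.04932 m

S_c ≈ 49.3 mm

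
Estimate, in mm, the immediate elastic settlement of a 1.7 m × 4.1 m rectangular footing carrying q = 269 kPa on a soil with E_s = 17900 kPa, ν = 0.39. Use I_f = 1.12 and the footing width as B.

S_e ≈ 24.3 mm

Immediate (elastic) settlement: S_e = q·B·(1−ν²)/E_s · I_f.
S_e = 269 × 1.7 × (1 − 0.39²) / 17900 × 1.12
    = 269 × 1.7 × 0.8479 / 17900 × 1.12
    = 0.02426 m = 24.26 mm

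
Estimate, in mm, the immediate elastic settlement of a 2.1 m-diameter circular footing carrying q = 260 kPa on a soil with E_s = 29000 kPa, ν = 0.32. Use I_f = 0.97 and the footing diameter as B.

S_e ≈ 16.4 mm

Immediate (elastic) settlement: S_e = q·B·(1−ν²)/E_s · I_f.
S_e = 260 × 2.1 × (1 − 0.32²) / 29000 × 0.97
    = 260 × 2.1 × 0.8976 / 29000 × 0.97
    = 0.01639 m = 16.39 mm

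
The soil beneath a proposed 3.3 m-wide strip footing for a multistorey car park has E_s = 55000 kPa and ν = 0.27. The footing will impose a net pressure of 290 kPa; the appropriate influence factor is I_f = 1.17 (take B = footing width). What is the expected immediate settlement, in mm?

Immediate (elastic) settlement: S_e = q·B·(1−ν²)/E_s · I_f.
S_e = 290 × 3.3 × (1 − 0.27²) / 55000 × 1.17
    = 290 × 3.3 × 0.9271 / 55000 × 1.17
    = 0.01887 m = 18.87 mm

S_e ≈ 18.9 mm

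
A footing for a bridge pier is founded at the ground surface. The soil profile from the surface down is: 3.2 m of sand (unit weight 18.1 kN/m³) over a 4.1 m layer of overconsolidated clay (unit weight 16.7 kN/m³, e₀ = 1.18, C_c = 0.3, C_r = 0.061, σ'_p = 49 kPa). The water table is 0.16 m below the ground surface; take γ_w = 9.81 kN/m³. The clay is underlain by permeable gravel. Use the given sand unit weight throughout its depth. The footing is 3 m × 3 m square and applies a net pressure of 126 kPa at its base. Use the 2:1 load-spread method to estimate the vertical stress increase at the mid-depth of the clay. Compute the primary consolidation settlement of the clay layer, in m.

S_c ≈ 0.0524 m

Mid-depth of clay below the ground surface: z = 3.2 + 4.1/2 = 5.25 m.
Total vertical stress at mid-clay: σ_v = 18.1×3.2 + 16.7×2.05 = 92.155 kPa.
Pore pressure: u = 9.81×(5.25 − 0.16) = 49.933 kPa.
Initial effective stress: σ'_0 = σ_v − u = 92.155 − 49.933 = 42.222 kPa.
Stress increase at mid-clay by the 2:1 spreading method:
Δσ = qBL/((B+z)(L+z)) = 126×3×3/((3+5.25)(3+5.25)) = 16.661 kPa
Final effective stress: σ'_f = 42.222 + 16.661 = 58.883 kPa.
σ'_f = 58.883 > σ'_p = 49 kPa, so the stress path crosses the preconsolidation pressure — recompression up to σ'_p, then virgin compression beyond:
S_c = H/(1+e₀)·[C_r·log₁₀(σ'_p/σ'_0) + C_c·log₁₀(σ'_f/σ'_p)]
    = 4.1/2.18 × [0.061×log₁₀(49/42.222) + 0.3×log₁₀(58.883/49)]
    = 1.8807 × [0.0039441 + 0.023938] = 0.05244 m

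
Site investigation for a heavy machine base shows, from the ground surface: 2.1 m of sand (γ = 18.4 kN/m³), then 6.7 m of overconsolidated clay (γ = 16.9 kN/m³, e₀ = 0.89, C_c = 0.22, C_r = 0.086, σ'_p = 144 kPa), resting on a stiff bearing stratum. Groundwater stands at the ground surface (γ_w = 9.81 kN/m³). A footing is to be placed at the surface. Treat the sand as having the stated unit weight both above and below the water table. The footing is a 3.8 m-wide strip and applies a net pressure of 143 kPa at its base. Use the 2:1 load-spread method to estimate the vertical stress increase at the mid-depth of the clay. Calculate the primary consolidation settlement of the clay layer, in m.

Mid-depth of clay below the ground surface: z = 2.1 + 6.7/2 = 5.45 m.
Total vertical stress at mid-clay: σ_v = 18.4×2.1 + 16.9×3.35 = 95.255 kPa.
Pore pressure: u = 9.81×(5.45 − 0) = 53.465 kPa.
Initial effective stress: σ'_0 = σ_v − u = 95.255 − 53.465 = 41.79 kPa.
Stress increase at mid-clay by the 2:1 spreading method:
Δσ = qB/(B+z) = 143×3.8/(3.8+5.45) = 58.746 kPa
Final effective stress: σ'_f = 41.79 + 58.746 = 100.54 kPa.
σ'_f = 100.54 ≤ σ'_p = 144 kPa, so the clay remains overconsolidated and only the recompression index applies:
S_c = C_r·H/(1+e₀)·log₁₀(σ'_f/σ'_0) = 0.086×6.7/1.89×log₁₀(100.54/41.79)
    = 0.30487 × 0.38127 = 0.1162 m

S_c ≈ 0.116 m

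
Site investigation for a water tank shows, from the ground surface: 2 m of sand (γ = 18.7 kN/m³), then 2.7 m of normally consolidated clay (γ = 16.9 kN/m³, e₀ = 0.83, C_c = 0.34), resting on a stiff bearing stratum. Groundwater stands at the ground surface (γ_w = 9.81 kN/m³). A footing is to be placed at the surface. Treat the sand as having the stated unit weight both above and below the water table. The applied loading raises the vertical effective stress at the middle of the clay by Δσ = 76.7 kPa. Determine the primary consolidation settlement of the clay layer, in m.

Mid-depth of clay below the ground surface: z = 2 + 2.7/2 = 3.35 m.
Total vertical stress at mid-clay: σ_v = 18.7×2 + 16.9×1.35 = 60.215 kPa.
Pore pressure: u = 9.81×(3.35 − 0) = 32.864 kPa.
Initial effective stress: σ'_0 = σ_v − u = 60.215 − 32.864 = 27.351 kPa.
Final effective stress: σ'_f = σ'_0 + Δσ = 27.351 + 76.7 = 104.05 kPa.
Normally consolidated clay, so the full stress increment lies on the virgin compression line:
S_c = C_c·H/(1+e₀)·log₁₀(σ'_f/σ'_0) = 0.34×2.7/(1+0.83)×log₁₀(104.05/27.351)
    = 0.50164 × 0.58027 = 0.2911 m

S_c ≈ 0.291 m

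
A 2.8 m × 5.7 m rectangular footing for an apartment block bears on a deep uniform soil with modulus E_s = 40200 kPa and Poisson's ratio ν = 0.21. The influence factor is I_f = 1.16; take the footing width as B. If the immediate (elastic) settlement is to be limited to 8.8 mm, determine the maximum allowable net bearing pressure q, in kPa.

S_e = q·B·(1−ν²)/E_s · I_f  ⇒  q = S_e·E_s / (B·(1−ν²)·I_f).
q = 0.0088 × 40200 / (2.8 × 0.9559 × 1.16) = 113.9 kPa

q ≈ 114 kPa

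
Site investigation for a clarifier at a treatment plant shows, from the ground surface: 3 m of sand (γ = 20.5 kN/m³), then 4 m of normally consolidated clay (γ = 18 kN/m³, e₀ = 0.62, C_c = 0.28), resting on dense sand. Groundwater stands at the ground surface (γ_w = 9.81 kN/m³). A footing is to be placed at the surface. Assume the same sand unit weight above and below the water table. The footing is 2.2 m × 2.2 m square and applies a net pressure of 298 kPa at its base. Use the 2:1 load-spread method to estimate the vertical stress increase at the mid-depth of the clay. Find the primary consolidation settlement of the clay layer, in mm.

Mid-depth of clay below the ground surface: z = 3 + 4/2 = 5 m.
Total vertical stress at mid-clay: σ_v = 20.5×3 + 18×2 = 97.5 kPa.
Pore pressure: u = 9.81×(5 − 0) = 49.05 kPa.
Initial effective stress: σ'_0 = σ_v − u = 97.5 − 49.05 = 48.45 kPa.
Stress increase at mid-clay by the 2:1 spreading method:
Δσ = qBL/((B+z)(L+z)) = 298×2.2×2.2/((2.2+5)(2.2+5)) = 27.823 kPa
Final effective stress: σ'_f = σ'_0 + Δσ = 48.45 + 27.823 = 76.273 kPa.
Normally consolidated clay, so the full stress increment lies on the virgin compression line:
S_c = C_c·H/(1+e₀)·log₁₀(σ'_f/σ'_0) = 0.28×4/(1+0.62)×log₁₀(76.273/48.45)
    = 0.69136 × 0.19708 = 0.1363 m

S_c ≈ 136 mm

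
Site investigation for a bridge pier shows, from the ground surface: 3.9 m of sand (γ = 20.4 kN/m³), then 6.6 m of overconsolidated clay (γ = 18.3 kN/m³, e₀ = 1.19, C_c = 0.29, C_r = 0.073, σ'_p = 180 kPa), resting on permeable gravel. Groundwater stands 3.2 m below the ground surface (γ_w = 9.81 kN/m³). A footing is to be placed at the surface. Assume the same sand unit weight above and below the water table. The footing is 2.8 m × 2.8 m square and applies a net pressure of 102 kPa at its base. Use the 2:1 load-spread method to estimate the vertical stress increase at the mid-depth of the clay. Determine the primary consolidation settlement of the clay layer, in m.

Mid-depth of clay below the ground surface: z = 3.9 + 6.6/2 = 7.2 m.
Total vertical stress at mid-clay: σ_v = 20.4×3.9 + 18.3×3.3 = 139.95 kPa.
Pore pressure: u = 9.81×(7.2 − 3.2) = 39.24 kPa.
Initial effective stress: σ'_0 = σ_v − u = 139.95 − 39.24 = 100.71 kPa.
Stress increase at mid-clay by the 2:1 spreading method:
Δσ = qBL/((B+z)(L+z)) = 102×2.8×2.8/((2.8+7.2)(2.8+7.2)) = 7.9968 kPa
Final effective stress: σ'_f = 100.71 + 7.9968 = 108.71 kPa.
σ'_f = 108.71 ≤ σ'_p = 180 kPa, so the clay remains overconsolidated and only the recompression index applies:
S_c = C_r·H/(1+e₀)·log₁₀(σ'_f/σ'_0) = 0.073×6.6/2.19×log₁₀(108.71/100.71)
    = 0.22 × 0.033197 = 0.007303 m

S_c ≈ 0.0073 m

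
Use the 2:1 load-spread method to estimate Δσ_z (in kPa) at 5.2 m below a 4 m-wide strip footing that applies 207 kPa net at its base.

Δσ_z ≈ 90 kPa

By the 2:1 method the load spreads at 1 horizontal : 2 vertical, so at depth z the loaded area has grown by z in each plan dimension:
Δσ = qB/(B+z) = 207×4/(4+5.2) = 90 kPa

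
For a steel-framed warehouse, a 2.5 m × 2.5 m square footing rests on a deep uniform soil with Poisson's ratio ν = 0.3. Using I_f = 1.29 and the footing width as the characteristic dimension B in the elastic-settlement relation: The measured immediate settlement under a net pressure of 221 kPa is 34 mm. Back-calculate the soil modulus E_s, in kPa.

E_s ≈ 19100 kPa

S_e = q·B·(1−ν²)/E_s · I_f  ⇒  E_s = q·B·(1−ν²)·I_f / S_e.
E_s = 221 × 2.5 × 0.91 × 1.29 / 0.034 = 19080 kPa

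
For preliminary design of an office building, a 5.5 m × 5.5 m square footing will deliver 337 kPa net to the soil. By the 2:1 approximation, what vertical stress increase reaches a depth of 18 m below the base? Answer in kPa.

By the 2:1 method the load spreads at 1 horizontal : 2 vertical, so at depth z the loaded area has grown by z in each plan dimension:
Δσ = qBL/((B+z)(L+z)) = 337×5.5×5.5/((5.5+18)(5.5+18)) = 18.459 kPa

Δσ_z ≈ 18.5 kPa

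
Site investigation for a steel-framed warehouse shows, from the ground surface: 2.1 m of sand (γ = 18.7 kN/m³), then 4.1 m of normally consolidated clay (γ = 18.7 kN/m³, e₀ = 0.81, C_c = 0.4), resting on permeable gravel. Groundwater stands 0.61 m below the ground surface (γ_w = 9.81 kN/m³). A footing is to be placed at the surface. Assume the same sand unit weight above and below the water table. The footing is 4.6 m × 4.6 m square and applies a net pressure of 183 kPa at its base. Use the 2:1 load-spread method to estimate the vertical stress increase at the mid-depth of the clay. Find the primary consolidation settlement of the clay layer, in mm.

S_c ≈ 307 mm

Mid-depth of clay below the ground surface: z = 2.1 + 4.1/2 = 4.15 m.
Total vertical stress at mid-clay: σ_v = 18.7×2.1 + 18.7×2.05 = 77.605 kPa.
Pore pressure: u = 9.81×(4.15 − 0.61) = 34.727 kPa.
Initial effective stress: σ'_0 = σ_v − u = 77.605 − 34.727 = 42.878 kPa.
Stress increase at mid-clay by the 2:1 spreading method:
Δσ = qBL/((B+z)(L+z)) = 183×4.6×4.6/((4.6+4.15)(4.6+4.15)) = 50.577 kPa
Final effective stress: σ'_f = σ'_0 + Δσ = 42.878 + 50.577 = 93.455 kPa.
Normally consolidated clay, so the full stress increment lies on the virgin compression line:
S_c = C_c·H/(1+e₀)·log₁₀(σ'_f/σ'_0) = 0.4×4.1/(1+0.81)×log₁₀(93.455/42.878)
    = 0.90608 × 0.33837 = 0.3066 m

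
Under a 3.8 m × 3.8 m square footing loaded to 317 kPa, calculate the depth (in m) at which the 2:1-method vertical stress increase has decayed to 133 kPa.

z ≈ 2.07 m

2:1 spreading — at depth z the loaded area has grown by z in each plan dimension:
qB²/(B+z)² = Δσ_z ⇒ z = B(√(q/Δσ_z) − 1) = 3.8×(√(317/133) − 1) = 2.067 m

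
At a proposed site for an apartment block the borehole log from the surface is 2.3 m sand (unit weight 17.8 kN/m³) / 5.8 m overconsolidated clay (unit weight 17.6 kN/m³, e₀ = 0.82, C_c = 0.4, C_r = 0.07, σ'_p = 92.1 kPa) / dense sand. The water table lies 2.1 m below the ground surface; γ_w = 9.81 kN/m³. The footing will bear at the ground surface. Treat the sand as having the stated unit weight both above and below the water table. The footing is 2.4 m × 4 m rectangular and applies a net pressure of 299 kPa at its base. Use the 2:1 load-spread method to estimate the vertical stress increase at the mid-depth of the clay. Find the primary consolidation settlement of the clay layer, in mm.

S_c ≈ 98.9 mm

Mid-depth of clay below the ground surface: z = 2.3 + 5.8/2 = 5.2 m.
Total vertical stress at mid-clay: σ_v = 17.8×2.3 + 17.6×2.9 = 91.98 kPa.
Pore pressure: u = 9.81×(5.2 − 2.1) = 30.411 kPa.
Initial effective stress: σ'_0 = σ_v − u = 91.98 − 30.411 = 61.569 kPa.
Stress increase at mid-clay by the 2:1 spreading method:
Δσ = qBL/((B+z)(L+z)) = 299×2.4×4/((2.4+5.2)(4+5.2)) = 41.053 kPa
Final effective stress: σ'_f = 61.569 + 41.053 = 102.62 kPa.
σ'_f = 102.62 > σ'_p = 92.1 kPa, so the stress path crosses the preconsolidation pressure — recompression up to σ'_p, then virgin compression beyond:
S_c = H/(1+e₀)·[C_r·log₁₀(σ'_p/σ'_0) + C_c·log₁₀(σ'_f/σ'_p)]
    = 5.8/1.82 × [0.07×log₁₀(92.1/61.569) + 0.4×log₁₀(102.62/92.1)]
    = 3.1868 × [0.012243 + 0.018789] = 0.09889 m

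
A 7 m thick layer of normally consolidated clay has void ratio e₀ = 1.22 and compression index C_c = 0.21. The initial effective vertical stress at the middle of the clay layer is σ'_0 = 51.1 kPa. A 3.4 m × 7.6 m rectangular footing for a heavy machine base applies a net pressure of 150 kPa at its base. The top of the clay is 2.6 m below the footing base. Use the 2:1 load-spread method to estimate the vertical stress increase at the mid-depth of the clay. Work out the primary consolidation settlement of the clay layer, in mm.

S_c ≈ 132 mm

Mid-depth of clay below the footing base: z = 2.6 + 7/2 = 6.1 m.
Stress increase at mid-clay by the 2:1 spreading method:
Δσ = qBL/((B+z)(L+z)) = 150×3.4×7.6/((3.4+6.1)(7.6+6.1)) = 29.781 kPa
Final effective stress: σ'_f = σ'_0 + Δσ = 51.1 + 29.781 = 80.881 kPa.
Normally consolidated clay, so the full stress increment lies on the virgin compression line:
S_c = C_c·H/(1+e₀)·log₁₀(σ'_f/σ'_0) = 0.21×7/(1+1.22)×log₁₀(80.881/51.1)
    = 0.66216 × 0.19943 = 0.1321 m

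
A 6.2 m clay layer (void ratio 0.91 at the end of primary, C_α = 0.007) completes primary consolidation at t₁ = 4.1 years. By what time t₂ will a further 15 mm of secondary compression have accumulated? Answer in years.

S_s = C_α·H/(1+e_p)·log₁₀(t₂/t₁) ⇒ log₁₀(t₂/t₁) = S_s·(1+e_p)/(C_α·H).
log₁₀(t₂/t₁) = 0.015 × (1+0.91) / (0.007×6.2) = 0.6601
t₂ = t₁ × 10^0.6601 = 4.1 × 4.572 = 18.75 years

t₂ ≈ 18.7 years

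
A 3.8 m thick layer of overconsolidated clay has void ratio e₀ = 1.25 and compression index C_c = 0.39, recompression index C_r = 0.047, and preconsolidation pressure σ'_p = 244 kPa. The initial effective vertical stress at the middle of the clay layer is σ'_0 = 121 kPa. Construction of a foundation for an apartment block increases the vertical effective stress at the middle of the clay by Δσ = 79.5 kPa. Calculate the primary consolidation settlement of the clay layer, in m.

Final effective stress: σ'_f = 121 + 79.5 = 200.5 kPa.
σ'_f = 200.5 ≤ σ'_p = 244 kPa, so the clay remains overconsolidated and only the recompression index applies:
S_c = C_r·H/(1+e₀)·log₁₀(σ'_f/σ'_0) = 0.047×3.8/2.25×log₁₀(200.5/121)
    = 0.079378 × 0.21933 = 0.01741 m

S_c ≈ 0.0174 m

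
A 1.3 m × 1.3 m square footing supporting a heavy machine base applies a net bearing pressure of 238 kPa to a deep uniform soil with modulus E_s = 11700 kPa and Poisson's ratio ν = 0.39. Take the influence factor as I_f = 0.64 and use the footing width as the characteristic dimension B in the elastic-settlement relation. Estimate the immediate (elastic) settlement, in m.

Immediate (elastic) settlement: S_e = q·B·(1−ν²)/E_s · I_f.
S_e = 238 × 1.3 × (1 − 0.39²) / 11700 × 0.64
    = 238 × 1.3 × 0.8479 / 11700 × 0.64
    = 0.01435 m

S_e ≈ 0.0144 m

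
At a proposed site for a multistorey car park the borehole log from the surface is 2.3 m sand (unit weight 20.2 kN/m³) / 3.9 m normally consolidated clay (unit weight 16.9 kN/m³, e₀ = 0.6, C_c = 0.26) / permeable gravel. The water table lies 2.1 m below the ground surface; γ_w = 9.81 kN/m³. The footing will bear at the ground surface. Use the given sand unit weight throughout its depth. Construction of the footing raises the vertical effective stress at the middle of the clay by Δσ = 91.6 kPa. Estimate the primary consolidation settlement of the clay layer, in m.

S_c ≈ 0.26 m

Mid-depth of clay below the ground surface: z = 2.3 + 3.9/2 = 4.25 m.
Total vertical stress at mid-clay: σ_v = 20.2×2.3 + 16.9×1.95 = 79.415 kPa.
Pore pressure: u = 9.81×(4.25 − 2.1) = 21.091 kPa.
Initial effective stress: σ'_0 = σ_v − u = 79.415 − 21.091 = 58.324 kPa.
Final effective stress: σ'_f = σ'_0 + Δσ = 58.324 + 91.6 = 149.92 kPa.
Normally consolidated clay, so the full stress increment lies on the virgin compression line:
S_c = C_c·H/(1+e₀)·log₁₀(σ'_f/σ'_0) = 0.26×3.9/(1+0.6)×log₁₀(149.92/58.324)
    = 0.63375 × 0.41001 = 0.2598 m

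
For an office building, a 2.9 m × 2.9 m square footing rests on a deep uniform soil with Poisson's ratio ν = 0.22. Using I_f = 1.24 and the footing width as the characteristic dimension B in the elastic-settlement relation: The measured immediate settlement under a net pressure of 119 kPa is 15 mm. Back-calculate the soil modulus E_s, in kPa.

E_s ≈ 27100 kPa

S_e = q·B·(1−ν²)/E_s · I_f  ⇒  E_s = q·B·(1−ν²)·I_f / S_e.
E_s = 119 × 2.9 × 0.9516 × 1.24 / 0.015 = 27150 kPa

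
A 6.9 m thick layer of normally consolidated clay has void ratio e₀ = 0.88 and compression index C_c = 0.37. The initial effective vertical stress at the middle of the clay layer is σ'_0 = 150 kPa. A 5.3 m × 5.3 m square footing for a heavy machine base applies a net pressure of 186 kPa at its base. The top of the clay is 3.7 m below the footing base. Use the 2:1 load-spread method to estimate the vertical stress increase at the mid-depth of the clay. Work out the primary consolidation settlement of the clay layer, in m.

Mid-depth of clay below the footing base: z = 3.7 + 6.9/2 = 7.15 m.
Stress increase at mid-clay by the 2:1 spreading method:
Δσ = qBL/((B+z)(L+z)) = 186×5.3×5.3/((5.3+7.15)(5.3+7.15)) = 33.707 kPa
Final effective stress: σ'_f = σ'_0 + Δσ = 150 + 33.707 = 183.71 kPa.
Normally consolidated clay, so the full stress increment lies on the virgin compression line:
S_c = C_c·H/(1+e₀)·log₁₀(σ'_f/σ'_0) = 0.37×6.9/(1+0.88)×log₁₀(183.71/150)
    = 1.358 × 0.088042 = 0.1196 m

S_c ≈ 0.12 m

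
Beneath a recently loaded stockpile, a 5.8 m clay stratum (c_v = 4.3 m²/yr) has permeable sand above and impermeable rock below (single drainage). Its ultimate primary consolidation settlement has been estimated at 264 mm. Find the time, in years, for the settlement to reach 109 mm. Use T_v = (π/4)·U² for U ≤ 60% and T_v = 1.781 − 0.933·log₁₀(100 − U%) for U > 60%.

t ≈ 1.05 years

Drainage path length: H_d = H = 5.8 m (single drainage).
U = S(t)/S_ult = 109/264 = 0.4129.
U ≤ 60%: T_v = (π/4)·U² = (π/4)×0.41288² = 0.13389.
t = T_v·H_d²/c_v = 0.13389×5.8²/4.3 = 1.047 years.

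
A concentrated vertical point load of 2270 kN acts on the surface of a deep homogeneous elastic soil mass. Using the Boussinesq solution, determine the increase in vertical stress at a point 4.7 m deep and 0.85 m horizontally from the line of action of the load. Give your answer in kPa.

Boussinesq vertical stress below a point load on an elastic half-space:
Δσ_z = 3P/(2πz²) · [1 + (r/z)²]^(−5/2)
r/z = 0.85/4.7 = 0.18085; [1+(r/z)²]^(−5/2) = 0.92269.
Δσ_z = 3×2270/(2π×4.7²) × 0.92269 = 49.065 × 0.92269 = 45.27 kPa

Δσ_z ≈ 45.3 kPa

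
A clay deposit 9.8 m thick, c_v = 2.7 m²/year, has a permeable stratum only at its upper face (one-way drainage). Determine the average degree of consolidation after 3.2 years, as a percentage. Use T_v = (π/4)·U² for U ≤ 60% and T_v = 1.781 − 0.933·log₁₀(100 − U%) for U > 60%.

Drainage path length: H_d = H = 9.8 m (single drainage).
T_v = c_v·t/H_d² = 2.7×3.2/9.8² = 0.089963.
T_v = 0.089963 corresponds to the U ≤ 60% branch:
U = √(4T_v/π) = 0.3384

U ≈ 33.8 %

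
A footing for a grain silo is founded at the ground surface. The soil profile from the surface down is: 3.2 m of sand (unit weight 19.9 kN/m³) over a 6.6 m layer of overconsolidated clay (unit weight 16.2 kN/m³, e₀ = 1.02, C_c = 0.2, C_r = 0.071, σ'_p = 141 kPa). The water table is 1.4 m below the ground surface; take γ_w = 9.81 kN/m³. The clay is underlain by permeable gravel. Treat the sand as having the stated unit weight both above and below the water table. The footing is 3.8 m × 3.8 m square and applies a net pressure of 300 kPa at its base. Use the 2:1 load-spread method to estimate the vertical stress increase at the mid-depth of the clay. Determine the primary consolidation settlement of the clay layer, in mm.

Mid-depth of clay below the ground surface: z = 3.2 + 6.6/2 = 6.5 m.
Total vertical stress at mid-clay: σ_v = 19.9×3.2 + 16.2×3.3 = 117.14 kPa.
Pore pressure: u = 9.81×(6.5 − 1.4) = 50.031 kPa.
Initial effective stress: σ'_0 = σ_v − u = 117.14 − 50.031 = 67.109 kPa.
Stress increase at mid-clay by the 2:1 spreading method:
Δσ = qBL/((B+z)(L+z)) = 300×3.8×3.8/((3.8+6.5)(3.8+6.5)) = 40.833 kPa
Final effective stress: σ'_f = 67.109 + 40.833 = 107.94 kPa.
σ'_f = 107.94 ≤ σ'_p = 141 kPa, so the clay remains overconsolidated and only the recompression index applies:
S_c = C_r·H/(1+e₀)·log₁₀(σ'_f/σ'_0) = 0.071×6.6/2.02×log₁₀(107.94/67.109)
    = 0.23198 × 0.2064 = 0.04788 m

S_c ≈ 47.9 mm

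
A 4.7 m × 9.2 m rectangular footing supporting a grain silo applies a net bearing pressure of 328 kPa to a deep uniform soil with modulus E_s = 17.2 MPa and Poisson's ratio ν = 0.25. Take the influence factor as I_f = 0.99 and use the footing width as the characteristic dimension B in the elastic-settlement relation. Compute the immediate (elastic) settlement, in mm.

Immediate (elastic) settlement: S_e = q·B·(1−ν²)/E_s · I_f.
E_s = 17.2 MPa = 17200 kPa.
S_e = 328 × 4.7 × (1 − 0.25²) / 17200 × 0.99
    = 328 × 4.7 × 0.9375 / 17200 × 0.99
    = 0.08319 m = 83.19 mm

S_e ≈ 83.2 mm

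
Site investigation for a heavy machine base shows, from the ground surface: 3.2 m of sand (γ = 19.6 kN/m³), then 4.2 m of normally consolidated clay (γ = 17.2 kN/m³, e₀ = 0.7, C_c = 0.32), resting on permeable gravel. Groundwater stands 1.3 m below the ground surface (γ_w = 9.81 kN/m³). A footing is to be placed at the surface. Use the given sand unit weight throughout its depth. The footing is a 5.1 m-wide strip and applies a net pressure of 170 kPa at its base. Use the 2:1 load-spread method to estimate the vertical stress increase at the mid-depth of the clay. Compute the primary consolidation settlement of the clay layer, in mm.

S_c ≈ 300 mm

Mid-depth of clay below the ground surface: z = 3.2 + 4.2/2 = 5.3 m.
Total vertical stress at mid-clay: σ_v = 19.6×3.2 + 17.2×2.1 = 98.84 kPa.
Pore pressure: u = 9.81×(5.3 − 1.3) = 39.24 kPa.
Initial effective stress: σ'_0 = σ_v − u = 98.84 − 39.24 = 59.6 kPa.
Stress increase at mid-clay by the 2:1 spreading method:
Δσ = qB/(B+z) = 170×5.1/(5.1+5.3) = 83.365 kPa
Final effective stress: σ'_f = σ'_0 + Δσ = 59.6 + 83.365 = 142.97 kPa.
Normally consolidated clay, so the full stress increment lies on the virgin compression line:
S_c = C_c·H/(1+e₀)·log₁₀(σ'_f/σ'_0) = 0.32×4.2/(1+0.7)×log₁₀(142.97/59.6)
    = 0.79059 × 0.38 = 0.3004 m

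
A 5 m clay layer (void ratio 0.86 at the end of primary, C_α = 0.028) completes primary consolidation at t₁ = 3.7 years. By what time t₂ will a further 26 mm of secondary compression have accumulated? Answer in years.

S_s = C_α·H/(1+e_p)·log₁₀(t₂/t₁) ⇒ log₁₀(t₂/t₁) = S_s·(1+e_p)/(C_α·H).
log₁₀(t₂/t₁) = 0.026 × (1+0.86) / (0.028×5) = 0.3454
t₂ = t₁ × 10^0.3454 = 3.7 × 2.215 = 8.197 years

t₂ ≈ 8.2 years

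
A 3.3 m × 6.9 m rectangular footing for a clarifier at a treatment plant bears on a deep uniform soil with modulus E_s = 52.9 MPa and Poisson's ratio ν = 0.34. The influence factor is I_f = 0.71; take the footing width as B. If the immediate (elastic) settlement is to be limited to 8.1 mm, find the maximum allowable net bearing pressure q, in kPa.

E_s = 52.9 MPa = 52900 kPa.
S_e = q·B·(1−ν²)/E_s · I_f  ⇒  q = S_e·E_s / (B·(1−ν²)·I_f).
q = 0.0081 × 52900 / (3.3 × 0.8844 × 0.71) = 206.8 kPa

q ≈ 207 kPa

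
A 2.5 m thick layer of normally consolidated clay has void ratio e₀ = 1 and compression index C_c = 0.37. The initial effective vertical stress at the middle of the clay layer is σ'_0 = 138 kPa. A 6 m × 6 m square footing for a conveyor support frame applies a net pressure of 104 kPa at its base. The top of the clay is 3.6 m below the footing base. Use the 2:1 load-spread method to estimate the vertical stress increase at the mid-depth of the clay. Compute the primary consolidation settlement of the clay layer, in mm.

S_c ≈ 41.7 mm

Mid-depth of clay below the footing base: z = 3.6 + 2.5/2 = 4.85 m.
Stress increase at mid-clay by the 2:1 spreading method:
Δσ = qBL/((B+z)(L+z)) = 104×6×6/((6+4.85)(6+4.85)) = 31.804 kPa
Final effective stress: σ'_f = σ'_0 + Δσ = 138 + 31.804 = 169.8 kPa.
Normally consolidated clay, so the full stress increment lies on the virgin compression line:
S_c = C_c·H/(1+e₀)·log₁₀(σ'_f/σ'_0) = 0.37×2.5/(1+1)×log₁₀(169.8/138)
    = 0.4625 × 0.090059 = 0.04165 m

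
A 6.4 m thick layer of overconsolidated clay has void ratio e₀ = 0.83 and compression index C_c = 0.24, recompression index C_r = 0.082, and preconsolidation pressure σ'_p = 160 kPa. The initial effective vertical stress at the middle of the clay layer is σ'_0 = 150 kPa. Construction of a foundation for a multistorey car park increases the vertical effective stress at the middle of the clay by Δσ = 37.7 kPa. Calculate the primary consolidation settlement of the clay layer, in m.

S_c ≈ 0.0662 m

Final effective stress: σ'_f = 150 + 37.7 = 187.7 kPa.
σ'_f = 187.7 > σ'_p = 160 kPa, so the stress path crosses the preconsolidation pressure — recompression up to σ'_p, then virgin compression beyond:
S_c = H/(1+e₀)·[C_r·log₁₀(σ'_p/σ'_0) + C_c·log₁₀(σ'_f/σ'_p)]
    = 6.4/1.83 × [0.082×log₁₀(160/150) + 0.24×log₁₀(187.7/160)]
    = 3.4973 × [0.0022984 + 0.016643] = 0.06624 m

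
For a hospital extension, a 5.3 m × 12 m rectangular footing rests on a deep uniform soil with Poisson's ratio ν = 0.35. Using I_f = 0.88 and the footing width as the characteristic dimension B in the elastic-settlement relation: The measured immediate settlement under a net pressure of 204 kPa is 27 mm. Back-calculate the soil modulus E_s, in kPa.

S_e = q·B·(1−ν²)/E_s · I_f  ⇒  E_s = q·B·(1−ν²)·I_f / S_e.
E_s = 204 × 5.3 × 0.8775 × 0.88 / 0.027 = 30920 kPa

E_s ≈ 30900 kPa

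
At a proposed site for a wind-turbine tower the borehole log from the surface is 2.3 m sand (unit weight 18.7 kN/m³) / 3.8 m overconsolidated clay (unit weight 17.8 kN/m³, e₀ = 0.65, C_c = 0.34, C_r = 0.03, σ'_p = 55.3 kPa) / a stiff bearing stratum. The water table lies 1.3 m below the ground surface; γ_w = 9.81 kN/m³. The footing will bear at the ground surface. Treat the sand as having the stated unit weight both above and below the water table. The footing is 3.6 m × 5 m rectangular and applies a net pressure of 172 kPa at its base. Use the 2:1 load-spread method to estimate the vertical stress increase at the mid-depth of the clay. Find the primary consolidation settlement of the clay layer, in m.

S_c ≈ 0.175 m

Mid-depth of clay below the ground surface: z = 2.3 + 3.8/2 = 4.2 m.
Total vertical stress at mid-clay: σ_v = 18.7×2.3 + 17.8×1.9 = 76.83 kPa.
Pore pressure: u = 9.81×(4.2 − 1.3) = 28.449 kPa.
Initial effective stress: σ'_0 = σ_v − u = 76.83 − 28.449 = 48.381 kPa.
Stress increase at mid-clay by the 2:1 spreading method:
Δσ = qBL/((B+z)(L+z)) = 172×3.6×5/((3.6+4.2)(5+4.2)) = 43.144 kPa
Final effective stress: σ'_f = 48.381 + 43.144 = 91.525 kPa.
σ'_f = 91.525 > σ'_p = 55.3 kPa, so the stress path crosses the preconsolidation pressure — recompression up to σ'_p, then virgin compression beyond:
S_c = H/(1+e₀)·[C_r·log₁₀(σ'_p/σ'_0) + C_c·log₁₀(σ'_f/σ'_p)]
    = 3.8/1.65 × [0.03×log₁₀(55.3/48.381) + 0.34×log₁₀(91.525/55.3)]
    = 2.303 × [0.0017415 + 0.074397] = 0.1753 m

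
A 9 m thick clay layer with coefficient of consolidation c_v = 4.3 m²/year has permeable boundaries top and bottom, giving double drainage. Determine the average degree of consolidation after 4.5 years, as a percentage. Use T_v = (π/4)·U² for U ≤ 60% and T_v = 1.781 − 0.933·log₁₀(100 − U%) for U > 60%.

U ≈ 92.3 %

Drainage path length: H_d = H/2 = 4.5 m (double drainage).
T_v = c_v·t/H_d² = 4.3×4.5/4.5² = 0.95556.
T_v = 0.95556 corresponds to the U > 60% branch:
U = 1 − 10^((1.781 − T_v)/0.933)/100 = 0.9233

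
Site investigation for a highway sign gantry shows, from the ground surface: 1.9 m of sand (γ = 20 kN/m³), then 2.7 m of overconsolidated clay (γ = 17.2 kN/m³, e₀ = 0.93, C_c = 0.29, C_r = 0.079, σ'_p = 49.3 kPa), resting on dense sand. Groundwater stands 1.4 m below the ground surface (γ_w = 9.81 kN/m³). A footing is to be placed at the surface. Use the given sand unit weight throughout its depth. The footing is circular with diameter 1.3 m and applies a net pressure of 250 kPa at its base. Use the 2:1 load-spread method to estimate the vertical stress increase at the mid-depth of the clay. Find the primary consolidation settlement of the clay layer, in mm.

Mid-depth of clay below the ground surface: z = 1.9 + 2.7/2 = 3.25 m.
Total vertical stress at mid-clay: σ_v = 20×1.9 + 17.2×1.35 = 61.22 kPa.
Pore pressure: u = 9.81×(3.25 − 1.4) = 18.149 kPa.
Initial effective stress: σ'_0 = σ_v − u = 61.22 − 18.149 = 43.071 kPa.
Stress increase at mid-clay by the 2:1 spreading method:
Δσ ≈ qD²/(D+z)² = 250×1.3²/(1.3+3.25)² = 20.408 kPa
Final effective stress: σ'_f = 43.071 + 20.408 = 63.479 kPa.
σ'_f = 63.479 > σ'_p = 49.3 kPa, so the stress path crosses the preconsolidation pressure — recompression up to σ'_p, then virgin compression beyond:
S_c = H/(1+e₀)·[C_r·log₁₀(σ'_p/σ'_0) + C_c·log₁₀(σ'_f/σ'_p)]
    = 2.7/1.93 × [0.079×log₁₀(49.3/43.071) + 0.29×log₁₀(63.479/49.3)]
    = 1.399 × [0.0046343 + 0.031837] = 0.05102 m

S_c ≈ 51 mm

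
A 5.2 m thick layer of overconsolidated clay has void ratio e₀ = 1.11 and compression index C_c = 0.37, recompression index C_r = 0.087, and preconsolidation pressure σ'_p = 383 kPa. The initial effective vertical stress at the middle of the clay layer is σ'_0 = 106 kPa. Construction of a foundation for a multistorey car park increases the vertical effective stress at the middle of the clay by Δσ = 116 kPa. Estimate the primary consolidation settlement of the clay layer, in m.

S_c ≈ 0.0688 m

Final effective stress: σ'_f = 106 + 116 = 222 kPa.
σ'_f = 222 ≤ σ'_p = 383 kPa, so the clay remains overconsolidated and only the recompression index applies:
S_c = C_r·H/(1+e₀)·log₁₀(σ'_f/σ'_0) = 0.087×5.2/2.11×log₁₀(222/106)
    = 0.21441 × 0.32105 = 0.06884 m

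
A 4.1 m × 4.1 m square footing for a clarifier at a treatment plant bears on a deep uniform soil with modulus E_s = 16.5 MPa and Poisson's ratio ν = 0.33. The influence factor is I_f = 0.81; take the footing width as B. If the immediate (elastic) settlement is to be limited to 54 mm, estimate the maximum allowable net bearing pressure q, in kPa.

q ≈ 301 kPa

E_s = 16.5 MPa = 16500 kPa.
S_e = q·B·(1−ν²)/E_s · I_f  ⇒  q = S_e·E_s / (B·(1−ν²)·I_f).
q = 0.054 × 16500 / (4.1 × 0.8911 × 0.81) = 301.1 kPa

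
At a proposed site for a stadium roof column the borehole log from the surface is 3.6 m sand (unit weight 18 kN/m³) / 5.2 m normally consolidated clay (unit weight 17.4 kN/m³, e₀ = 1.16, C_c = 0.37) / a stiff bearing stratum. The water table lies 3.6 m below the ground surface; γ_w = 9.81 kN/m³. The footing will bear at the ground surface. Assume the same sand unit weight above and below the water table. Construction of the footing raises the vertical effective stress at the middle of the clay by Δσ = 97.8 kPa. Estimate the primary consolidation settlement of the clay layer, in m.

S_c ≈ 0.297 m

Mid-depth of clay below the ground surface: z = 3.6 + 5.2/2 = 6.2 m.
Total vertical stress at mid-clay: σ_v = 18×3.6 + 17.4×2.6 = 110.04 kPa.
Pore pressure: u = 9.81×(6.2 − 3.6) = 25.506 kPa.
Initial effective stress: σ'_0 = σ_v − u = 110.04 − 25.506 = 84.534 kPa.
Final effective stress: σ'_f = σ'_0 + Δσ = 84.534 + 97.8 = 182.33 kPa.
Normally consolidated clay, so the full stress increment lies on the virgin compression line:
S_c = C_c·H/(1+e₀)·log₁₀(σ'_f/σ'_0) = 0.37×5.2/(1+1.16)×log₁₀(182.33/84.534)
    = 0.89074 × 0.33383 = 0.2974 m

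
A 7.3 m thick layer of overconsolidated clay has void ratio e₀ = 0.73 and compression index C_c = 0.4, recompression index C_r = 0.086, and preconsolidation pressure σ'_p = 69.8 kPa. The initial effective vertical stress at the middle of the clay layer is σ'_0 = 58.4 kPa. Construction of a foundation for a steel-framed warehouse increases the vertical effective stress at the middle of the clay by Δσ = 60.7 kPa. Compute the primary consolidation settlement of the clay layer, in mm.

S_c ≈ 420 mm

Final effective stress: σ'_f = 58.4 + 60.7 = 119.1 kPa.
σ'_f = 119.1 > σ'_p = 69.8 kPa, so the stress path crosses the preconsolidation pressure — recompression up to σ'_p, then virgin compression beyond:
S_c = H/(1+e₀)·[C_r·log₁₀(σ'_p/σ'_0) + C_c·log₁₀(σ'_f/σ'_p)]
    = 7.3/1.73 × [0.086×log₁₀(69.8/58.4) + 0.4×log₁₀(119.1/69.8)]
    = 4.2197 × [0.0066601 + 0.092823] = 0.4198 m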